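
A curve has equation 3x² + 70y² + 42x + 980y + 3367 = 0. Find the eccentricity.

e = √4690/70

Rearranging, 3(x² + 14x) + 70(y² + 14y) = -3367.
Complete the square: 3(x + 7)² + 70(y + 7)² = -3367 + 147 + 3430 = 210
Dividing both sides by 210: (x + 7)²/70 + (y + 7)²/3 = 1
Ellipse, center (-7, -7), major axis horizontal; a² = 70, b² = 3.
c² = a² - b² = 67, so c = √67.
e = c/a = √67/√70 = √4690/70.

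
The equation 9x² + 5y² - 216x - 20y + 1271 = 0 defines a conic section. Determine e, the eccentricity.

e = 2/3

Rearranging, 9(x² - 24x) + 5(y² - 4y) = -1271.
Complete the square: 9(x - 12)² + 5(y - 2)² = -1271 + 1296 + 20 = 45
Divide through by 45 to get (x - 12)²/5 + (y - 2)²/9 = 1.
Ellipse, center (12, 2), major axis vertical; a² = 9, b² = 5.
c² = a² - b² = 4, so c = 2.
e = c/a = 2/3.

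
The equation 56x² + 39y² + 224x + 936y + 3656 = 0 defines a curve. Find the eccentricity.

Collect terms: 56(x² + 4x) + 39(y² + 24y) = -3656
Complete the square in x and y: 56(x + 2)² + 39(y + 12)² = -3656 + 224 + 5616 = 2184
Dividing both sides by 2184: (x + 2)²/39 + (y + 12)²/56 = 1
Ellipse, center (-2, -12), major axis vertical; a² = 56, b² = 39.
c² = a² - b² = 17, so c = √17.
e = c/a = √17/2√14 = √238/28.

e = √238/28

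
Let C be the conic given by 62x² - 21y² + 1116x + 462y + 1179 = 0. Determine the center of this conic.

Collect terms: 62(x² + 18x) -21(y² - 22y) = -1179
Completing the square gives 62(x + 9)² -21(y - 11)² = -1179 + 5022 - 2541 = 1302.
Dividing both sides by 1302: (x + 9)²/21 - (y - 11)²/62 = 1
Hyperbola with center (-9, 11).

(-9, 11)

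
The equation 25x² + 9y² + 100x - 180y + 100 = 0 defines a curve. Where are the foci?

Group: 25(x² + 4x) + 9(y² - 20y) = -100
Completing the square gives 25(x + 2)² + 9(y - 10)² = -100 + 100 + 900 = 900.
Divide through by 900 to get (x + 2)²/36 + (y - 10)²/100 = 1.
Ellipse, center (-2, 10), major axis vertical; a² = 100, b² = 36.
c² = a² - b² = 100 - 36 = 64, so c = 8.
Foci lie on the vertical axis through the center: (h, k ± c).

(-2, 2) and (-2, 18)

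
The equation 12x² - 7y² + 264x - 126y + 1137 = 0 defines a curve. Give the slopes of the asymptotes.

Rearranging, 12(x² + 22x) -7(y² + 18y) = -1137.
Completing the square gives 12(x + 11)² -7(y + 9)² = -1137 + 1452 - 567 = -252.
Dividing both sides by -252: (y + 9)²/36 - (x + 11)²/21 = 1
Hyperbola, center (-11, -9), transverse axis vertical; a² = 36, b² = 21.
For a vertical hyperbola the asymptotes have slope ±a/b.
Here that is ±6/√21 = ±2√21/7.

2√21/7 and -2√21/7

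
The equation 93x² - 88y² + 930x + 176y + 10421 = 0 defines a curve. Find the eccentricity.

Collect terms: 93(x² + 10x) -88(y² - 2y) = -10421
93(x + 5)² -88(y - 1)² = -10421 + 2325 - 88 = -8184
Divide through by -8184 to get (y - 1)²/93 - (x + 5)²/88 = 1.
Hyperbola, center (-5, 1), transverse axis vertical; a² = 93, b² = 88.
c² = a² + b² = 181, so c = √181.
e = c/a = √181/√93 = √16833/93.

e = √16833/93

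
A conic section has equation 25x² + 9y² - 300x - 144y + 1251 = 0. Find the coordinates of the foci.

(6, 4) and (6, 12)

Collect terms: 25(x² - 12x) + 9(y² - 16y) = -1251
25(x - 6)² + 9(y - 8)² = -1251 + 900 + 576 = 225
Divide through by 225 to get (x - 6)²/9 + (y - 8)²/25 = 1.
Ellipse, center (6, 8), major axis vertical; a² = 25, b² = 9.
c² = a² - b² = 25 - 9 = 16, so c = 4.
Foci lie on the vertical axis through the center: (h, k ± c).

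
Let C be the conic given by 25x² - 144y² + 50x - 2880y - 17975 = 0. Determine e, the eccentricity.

Group the x- and y-terms: 25(x² + 2x) -144(y² + 20y) = 17975
Complete the square in x and y: 25(x + 1)² -144(y + 10)² = 17975 + 25 - 14400 = 3600
Divide by 3600: (x + 1)²/144 - (y + 10)²/25 = 1
Hyperbola, center (-1, -10), transverse axis horizontal; a² = 144, b² = 25.
c² = a² + b² = 169, so c = 13.
e = c/a = 13/12.

e = 13/12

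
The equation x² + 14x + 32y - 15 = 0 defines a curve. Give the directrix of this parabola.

Only x is squared. Complete the square in x: (x + 7)² = -32(y - 2).
Vertex (-7, 2); 4p = -32 so p = -8. Opens down.
Directrix is the horizontal line y = k − p = 2 − (-8) = 10.

y = 10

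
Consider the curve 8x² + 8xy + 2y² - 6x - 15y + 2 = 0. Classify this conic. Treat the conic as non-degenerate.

A = 8, B = 8, C = 2.
Discriminant B² − 4AC = 8² − 4·8·2 = 0.
B² − 4AC = 0 ⇒ parabola.

parabola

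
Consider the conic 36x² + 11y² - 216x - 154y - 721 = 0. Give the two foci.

Rearranging, 36(x² - 6x) + 11(y² - 14y) = 721.
36(x - 3)² + 11(y - 7)² = 721 + 324 + 539 = 1584
Divide through by 1584 to get (x - 3)²/44 + (y - 7)²/144 = 1.
Ellipse, center (3, 7), major axis vertical; a² = 144, b² = 44.
c² = a² - b² = 144 - 44 = 100, so c = 10.
Foci lie on the vertical axis through the center: (h, k ± c).

(3, -3) and (3, 17)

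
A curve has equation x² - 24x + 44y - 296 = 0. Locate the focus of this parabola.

(12, -1)

Only x is squared. Complete the square in x: (x - 12)² = -44(y - 10).
Vertex (12, 10); 4p = -44 so p = -11. Opens down.
Focus is p units from the vertex along the axis: (h, k + p).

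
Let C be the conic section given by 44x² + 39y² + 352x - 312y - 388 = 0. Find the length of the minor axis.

44(x² + 8x) + 39(y² - 8y) = 388
Complete the square in x and y: 44(x + 4)² + 39(y - 4)² = 388 + 704 + 624 = 1716
Dividing both sides by 1716: (x + 4)²/39 + (y - 4)²/44 = 1
Ellipse, center (-4, 4), major axis vertical; a² = 44, b² = 39.
b² = 39 so b = √39; the minor axis has length 2b = 2√39.

2√39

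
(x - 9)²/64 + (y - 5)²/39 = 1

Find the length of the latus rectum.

Center (9, 5). The larger denominator 64 sits under the x-term, so the major axis is horizontal; a² = 64, b² = 39.
Latus rectum length = 2b²/a = 2·39/8 = 39/4.

39/4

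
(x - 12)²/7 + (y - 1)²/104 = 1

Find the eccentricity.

Center (12, 1). The larger denominator 104 sits under the y-term, so the major axis is vertical; a² = 104, b² = 7.
c² = a² - b² = 97, so c = √97.
e = c/a = √97/2√26 = √2522/52.

e = √2522/52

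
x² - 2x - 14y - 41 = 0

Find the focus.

Only x is squared. Complete the square in x: (x - 1)² = 14(y + 3).
Vertex (1, -3); 4p = 14 so p = 7/2. Opens up.
Focus is p units from the vertex along the axis: (h, k + p).

(1, 1/2)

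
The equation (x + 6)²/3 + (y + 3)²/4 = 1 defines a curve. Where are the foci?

Center (-6, -3). The larger denominator 4 sits under the y-term, so the major axis is vertical; a² = 4, b² = 3.
c² = a² - b² = 4 - 3 = 1, so c = 1.
Foci lie on the vertical axis through the center: (h, k ± c).

(-6, -4) and (-6, -2)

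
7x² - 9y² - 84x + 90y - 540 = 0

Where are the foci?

(-6, 5) and (18, 5)

7(x² - 12x) -9(y² - 10y) = 540
Completing the square gives 7(x - 6)² -9(y - 5)² = 540 + 252 - 225 = 567.
Divide through by 567 to get (x - 6)²/81 - (y - 5)²/63 = 1.
Hyperbola, center (6, 5), transverse axis horizontal; a² = 81, b² = 63.
c² = a² + b² = 81 + 63 = 144, so c = 12.
Foci lie on the horizontal axis through the center: (h ± c, k).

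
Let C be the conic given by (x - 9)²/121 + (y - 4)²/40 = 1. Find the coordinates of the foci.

(0, 4) and (18, 4)

Center (9, 4). The larger denominator 121 sits under the x-term, so the major axis is horizontal; a² = 121, b² = 40.
c² = a² - b² = 121 - 40 = 81, so c = 9.
Foci lie on the horizontal axis through the center: (h ± c, k).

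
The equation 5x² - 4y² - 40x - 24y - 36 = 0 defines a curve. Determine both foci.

Group: 5(x² - 8x) -4(y² + 6y) = 36
Completing the square gives 5(x - 4)² -4(y + 3)² = 36 + 80 - 36 = 80.
Divide by 80: (x - 4)²/16 - (y + 3)²/20 = 1
Hyperbola, center (4, -3), transverse axis horizontal; a² = 16, b² = 20.
c² = a² + b² = 16 + 20 = 36, so c = 6.
Foci lie on the horizontal axis through the center: (h ± c, k).

(-2, -3) and (10, -3)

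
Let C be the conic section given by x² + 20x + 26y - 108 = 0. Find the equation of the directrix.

y = 29/2

Only x is squared. Complete the square in x: (x + 10)² = -26(y - 8).
Vertex (-10, 8); 4p = -26 so p = -13/2. Opens down.
Directrix is the horizontal line y = k − p = 8 − (-13/2) = 29/2.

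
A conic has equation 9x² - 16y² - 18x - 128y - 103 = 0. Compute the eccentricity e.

e = 5/3

Group the x- and y-terms: 9(x² - 2x) -16(y² + 8y) = 103
9(x - 1)² -16(y + 4)² = 103 + 9 - 256 = -144
Divide by -144: (y + 4)²/9 - (x - 1)²/16 = 1
Hyperbola, center (1, -4), transverse axis vertical; a² = 9, b² = 16.
c² = a² + b² = 25, so c = 5.
e = c/a = 5/3.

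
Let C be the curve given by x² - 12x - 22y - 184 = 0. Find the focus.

Only x is squared. Complete the square in x: (x - 6)² = 22(y + 10).
Vertex (6, -10); 4p = 22 so p = 11/2. Opens up.
Focus is p units from the vertex along the axis: (h, k + p).

(6, -9/2)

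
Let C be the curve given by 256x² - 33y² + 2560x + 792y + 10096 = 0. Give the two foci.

256(x² + 10x) -33(y² - 24y) = -10096
Completing the square gives 256(x + 5)² -33(y - 12)² = -10096 + 6400 - 4752 = -8448.
Divide through by -8448 to get (y - 12)²/256 - (x + 5)²/33 = 1.
Hyperbola, center (-5, 12), transverse axis vertical; a² = 256, b² = 33.
c² = a² + b² = 256 + 33 = 289, so c = 17.
Foci lie on the vertical axis through the center: (h, k ± c).

(-5, -5) and (-5, 29)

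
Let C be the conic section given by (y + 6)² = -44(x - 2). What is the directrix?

x = 13

Vertex (2, -6); 4p = -44 so p = -11. Opens left.
Directrix is the vertical line x = h − p = 2 − (-11) = 13.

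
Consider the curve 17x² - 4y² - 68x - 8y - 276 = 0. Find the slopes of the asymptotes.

17(x² - 4x) -4(y² + 2y) = 276
Complete the square in x and y: 17(x - 2)² -4(y + 1)² = 276 + 68 - 4 = 340
Dividing both sides by 340: (x - 2)²/20 - (y + 1)²/85 = 1
Hyperbola, center (2, -1), transverse axis horizontal; a² = 20, b² = 85.
For a horizontal hyperbola the asymptotes have slope ±b/a.
Here that is ±√85/2√5 = ±√17/2.

√17/2 and -√17/2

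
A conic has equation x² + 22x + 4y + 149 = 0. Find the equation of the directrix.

Only x is squared. Complete the square in x: (x + 11)² = -4(y + 7).
Vertex (-11, -7); 4p = -4 so p = -1. Opens down.
Directrix is the horizontal line y = k − p = -7 − (-1) = -6.

y = -6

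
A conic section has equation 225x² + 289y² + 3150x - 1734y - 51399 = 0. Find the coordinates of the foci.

Rearranging, 225(x² + 14x) + 289(y² - 6y) = 51399.
225(x + 7)² + 289(y - 3)² = 51399 + 11025 + 2601 = 65025
Dividing both sides by 65025: (x + 7)²/289 + (y - 3)²/225 = 1
Ellipse, center (-7, 3), major axis horizontal; a² = 289, b² = 225.
c² = a² - b² = 289 - 225 = 64, so c = 8.
Foci lie on the horizontal axis through the center: (h ± c, k).

(-15, 3) and (1, 3)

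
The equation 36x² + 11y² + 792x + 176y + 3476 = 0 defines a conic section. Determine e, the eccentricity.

Group: 36(x² + 22x) + 11(y² + 16y) = -3476
Complete the square in x and y: 36(x + 11)² + 11(y + 8)² = -3476 + 4356 + 704 = 1584
Divide through by 1584 to get (x + 11)²/44 + (y + 8)²/144 = 1.
Ellipse, center (-11, -8), major axis vertical; a² = 144, b² = 44.
c² = a² - b² = 100, so c = 10.
e = c/a = 10/12 = 5/6.

e = 5/6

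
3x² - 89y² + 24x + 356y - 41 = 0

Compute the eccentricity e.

Collect terms: 3(x² + 8x) -89(y² - 4y) = 41
3(x + 4)² -89(y - 2)² = 41 + 48 - 356 = -267
Divide through by -267 to get (y - 2)²/3 - (x + 4)²/89 = 1.
Hyperbola, center (-4, 2), transverse axis vertical; a² = 3, b² = 89.
c² = a² + b² = 92, so c = 2√23.
e = c/a = 2√23/√3 = 2√69/3.

e = 2√69/3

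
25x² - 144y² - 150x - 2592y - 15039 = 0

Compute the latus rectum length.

Collect terms: 25(x² - 6x) -144(y² + 18y) = 15039
25(x - 3)² -144(y + 9)² = 15039 + 225 - 11664 = 3600
Divide through by 3600 to get (x - 3)²/144 - (y + 9)²/25 = 1.
Hyperbola, center (3, -9), transverse axis horizontal; a² = 144, b² = 25.
Latus rectum length = 2b²/a = 2·25/12 = 25/6.

25/6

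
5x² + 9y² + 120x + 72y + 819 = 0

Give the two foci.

Collect terms: 5(x² + 24x) + 9(y² + 8y) = -819
5(x + 12)² + 9(y + 4)² = -819 + 720 + 144 = 45
Divide by 45: (x + 12)²/9 + (y + 4)²/5 = 1
Ellipse, center (-12, -4), major axis horizontal; a² = 9, b² = 5.
c² = a² - b² = 9 - 5 = 4, so c = 2.
Foci lie on the horizontal axis through the center: (h ± c, k).

(-14, -4) and (-10, -4)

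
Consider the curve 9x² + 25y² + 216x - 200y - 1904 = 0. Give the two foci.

(-28, 4) and (4, 4)

Group the x- and y-terms: 9(x² + 24x) + 25(y² - 8y) = 1904
Completing the square gives 9(x + 12)² + 25(y - 4)² = 1904 + 1296 + 400 = 3600.
Dividing both sides by 3600: (x + 12)²/400 + (y - 4)²/144 = 1
Ellipse, center (-12, 4), major axis horizontal; a² = 400, b² = 144.
c² = a² - b² = 400 - 144 = 256, so c = 16.
Foci lie on the horizontal axis through the center: (h ± c, k).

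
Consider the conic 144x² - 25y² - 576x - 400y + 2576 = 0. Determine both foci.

Group: 144(x² - 4x) -25(y² + 16y) = -2576
144(x - 2)² -25(y + 8)² = -2576 + 576 - 1600 = -3600
Divide through by -3600 to get (y + 8)²/144 - (x - 2)²/25 = 1.
Hyperbola, center (2, -8), transverse axis vertical; a² = 144, b² = 25.
c² = a² + b² = 144 + 25 = 169, so c = 13.
Foci lie on the vertical axis through the center: (h, k ± c).

(2, -21) and (2, 5)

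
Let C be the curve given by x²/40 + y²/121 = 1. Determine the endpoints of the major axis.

(0, -11) and (0, 11)

Center (0, 0). The larger denominator 121 sits under the y-term, so the major axis is vertical; a² = 121, b² = 40.
a = 11. Vertices at (h, k ± a).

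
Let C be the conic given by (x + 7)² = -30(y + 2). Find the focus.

(-7, -19/2)

Vertex (-7, -2); 4p = -30 so p = -15/2. Opens down.
Focus is p units from the vertex along the axis: (h, k + p).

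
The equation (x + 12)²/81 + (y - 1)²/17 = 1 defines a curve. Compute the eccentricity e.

Center (-12, 1). The larger denominator 81 sits under the x-term, so the major axis is horizontal; a² = 81, b² = 17.
c² = a² - b² = 64, so c = 8.
e = c/a = 8/9.

e = 8/9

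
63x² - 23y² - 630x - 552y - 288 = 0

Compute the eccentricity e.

Rearranging, 63(x² - 10x) -23(y² + 24y) = 288.
Complete the square in x and y: 63(x - 5)² -23(y + 12)² = 288 + 1575 - 3312 = -1449
Divide by -1449: (y + 12)²/63 - (x - 5)²/23 = 1
Hyperbola, center (5, -12), transverse axis vertical; a² = 63, b² = 23.
c² = a² + b² = 86, so c = √86.
e = c/a = √86/3√7 = √602/21.

e = √602/21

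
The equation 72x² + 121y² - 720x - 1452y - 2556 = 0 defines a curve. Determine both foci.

(-2, 6) and (12, 6)

72(x² - 10x) + 121(y² - 12y) = 2556
Completing the square gives 72(x - 5)² + 121(y - 6)² = 2556 + 1800 + 4356 = 8712.
Divide through by 8712 to get (x - 5)²/121 + (y - 6)²/72 = 1.
Ellipse, center (5, 6), major axis horizontal; a² = 121, b² = 72.
c² = a² - b² = 121 - 72 = 49, so c = 7.
Foci lie on the horizontal axis through the center: (h ± c, k).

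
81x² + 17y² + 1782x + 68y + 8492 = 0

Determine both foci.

Collect terms: 81(x² + 22x) + 17(y² + 4y) = -8492
Completing the square gives 81(x + 11)² + 17(y + 2)² = -8492 + 9801 + 68 = 1377.
Divide by 1377: (x + 11)²/17 + (y + 2)²/81 = 1
Ellipse, center (-11, -2), major axis vertical; a² = 81, b² = 17.
c² = a² - b² = 81 - 17 = 64, so c = 8.
Foci lie on the vertical axis through the center: (h, k ± c).

(-11, -10) and (-11, 6)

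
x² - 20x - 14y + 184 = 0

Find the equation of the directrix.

Only x is squared. Complete the square in x: (x - 10)² = 14(y - 6).
Vertex (10, 6); 4p = 14 so p = 7/2. Opens up.
Directrix is the horizontal line y = k − p = 6 − (7/2) = 5/2.

y = 5/2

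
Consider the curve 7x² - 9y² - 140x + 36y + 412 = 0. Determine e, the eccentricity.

e = 4/3

Collect terms: 7(x² - 20x) -9(y² - 4y) = -412
7(x - 10)² -9(y - 2)² = -412 + 700 - 36 = 252
Divide by 252: (x - 10)²/36 - (y - 2)²/28 = 1
Hyperbola, center (10, 2), transverse axis horizontal; a² = 36, b² = 28.
c² = a² + b² = 64, so c = 8.
e = c/a = 8/6 = 4/3.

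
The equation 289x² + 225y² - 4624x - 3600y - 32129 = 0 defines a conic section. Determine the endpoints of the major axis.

(8, -9) and (8, 25)

Group: 289(x² - 16x) + 225(y² - 16y) = 32129
Complete the square: 289(x - 8)² + 225(y - 8)² = 32129 + 18496 + 14400 = 65025
Divide by 65025: (x - 8)²/225 + (y - 8)²/289 = 1
Ellipse, center (8, 8), major axis vertical; a² = 289, b² = 225.
a = 17. Vertices at (h, k ± a).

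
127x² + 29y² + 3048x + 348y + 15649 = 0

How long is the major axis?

Group: 127(x² + 24x) + 29(y² + 12y) = -15649
Complete the square: 127(x + 12)² + 29(y + 6)² = -15649 + 18288 + 1044 = 3683
Divide through by 3683 to get (x + 12)²/29 + (y + 6)²/127 = 1.
Ellipse, center (-12, -6), major axis vertical; a² = 127, b² = 29.
a² = 127 so a = √127; the major axis has length 2a = 2√127.

2√127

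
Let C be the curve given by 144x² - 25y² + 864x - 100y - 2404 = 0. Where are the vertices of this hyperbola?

(-8, -2) and (2, -2)

144(x² + 6x) -25(y² + 4y) = 2404
Complete the square: 144(x + 3)² -25(y + 2)² = 2404 + 1296 - 100 = 3600
Divide through by 3600 to get (x + 3)²/25 - (y + 2)²/144 = 1.
Hyperbola, center (-3, -2), transverse axis horizontal; a² = 25, b² = 144.
a = 5. Vertices at (h ± a, k).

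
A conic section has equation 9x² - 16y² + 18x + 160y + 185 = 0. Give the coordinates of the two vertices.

9(x² + 2x) -16(y² - 10y) = -185
Complete the square in x and y: 9(x + 1)² -16(y - 5)² = -185 + 9 - 400 = -576
Divide through by -576 to get (y - 5)²/36 - (x + 1)²/64 = 1.
Hyperbola, center (-1, 5), transverse axis vertical; a² = 36, b² = 64.
a = 6. Vertices at (h, k ± a).

(-1, -1) and (-1, 11)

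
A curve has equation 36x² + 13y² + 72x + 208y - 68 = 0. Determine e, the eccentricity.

e = √23/6

Group: 36(x² + 2x) + 13(y² + 16y) = 68
Complete the square: 36(x + 1)² + 13(y + 8)² = 68 + 36 + 832 = 936
Divide by 936: (x + 1)²/26 + (y + 8)²/72 = 1
Ellipse, center (-1, -8), major axis vertical; a² = 72, b² = 26.
c² = a² - b² = 46, so c = √46.
e = c/a = √46/6√2 = √23/6.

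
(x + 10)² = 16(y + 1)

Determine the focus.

Vertex (-10, -1); 4p = 16 so p = 4. Opens up.
Focus is p units from the vertex along the axis: (h, k + p).

(-10, 3)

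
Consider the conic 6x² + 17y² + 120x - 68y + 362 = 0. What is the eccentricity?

e = √187/17

Group the x- and y-terms: 6(x² + 20x) + 17(y² - 4y) = -362
Complete the square in x and y: 6(x + 10)² + 17(y - 2)² = -362 + 600 + 68 = 306
Dividing both sides by 306: (x + 10)²/51 + (y - 2)²/18 = 1
Ellipse, center (-10, 2), major axis horizontal; a² = 51, b² = 18.
c² = a² - b² = 33, so c = √33.
e = c/a = √33/√51 = √187/17.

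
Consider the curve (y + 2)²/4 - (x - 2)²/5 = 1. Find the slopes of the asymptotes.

2√5/5 and -2√5/5

Center (2, -2). The positive term is the y-term, so the transverse axis is vertical; a² = 4, b² = 5.
For a vertical hyperbola the asymptotes have slope ±a/b.
Here that is ±2/√5 = ±2√5/5.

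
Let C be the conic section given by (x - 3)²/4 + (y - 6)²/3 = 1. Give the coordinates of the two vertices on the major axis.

(1, 6) and (5, 6)

Center (3, 6). The larger denominator 4 sits under the x-term, so the major axis is horizontal; a² = 4, b² = 3.
a = 2. Vertices at (h ± a, k).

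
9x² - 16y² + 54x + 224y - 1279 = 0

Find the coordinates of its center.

(-3, 7)

Collect terms: 9(x² + 6x) -16(y² - 14y) = 1279
9(x + 3)² -16(y - 7)² = 1279 + 81 - 784 = 576
Dividing both sides by 576: (x + 3)²/64 - (y - 7)²/36 = 1
Hyperbola with center (-3, 7).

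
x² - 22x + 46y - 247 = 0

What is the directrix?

y = 39/2

Only x is squared. Complete the square in x: (x - 11)² = -46(y - 8).
Vertex (11, 8); 4p = -46 so p = -23/2. Opens down.
Directrix is the horizontal line y = k − p = 8 − (-23/2) = 39/2.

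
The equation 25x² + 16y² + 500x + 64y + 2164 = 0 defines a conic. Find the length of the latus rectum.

Rearranging, 25(x² + 20x) + 16(y² + 4y) = -2164.
Completing the square gives 25(x + 10)² + 16(y + 2)² = -2164 + 2500 + 64 = 400.
Dividing both sides by 400: (x + 10)²/16 + (y + 2)²/25 = 1
Ellipse, center (-10, -2), major axis vertical; a² = 25, b² = 16.
Latus rectum length = 2b²/a = 2·16/5 = 32/5.

32/5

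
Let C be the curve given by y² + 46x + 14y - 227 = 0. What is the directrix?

Only y is squared. Complete the square in y: (y + 7)² = -46(x - 6).
Vertex (6, -7); 4p = -46 so p = -23/2. Opens left.
Directrix is the vertical line x = h − p = 6 − (-23/2) = 35/2.

x = 35/2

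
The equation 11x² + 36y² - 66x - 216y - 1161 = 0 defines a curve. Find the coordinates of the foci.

(-7, 3) and (13, 3)

Group: 11(x² - 6x) + 36(y² - 6y) = 1161
Completing the square gives 11(x - 3)² + 36(y - 3)² = 1161 + 99 + 324 = 1584.
Divide through by 1584 to get (x - 3)²/144 + (y - 3)²/44 = 1.
Ellipse, center (3, 3), major axis horizontal; a² = 144, b² = 44.
c² = a² - b² = 144 - 44 = 100, so c = 10.
Foci lie on the horizontal axis through the center: (h ± c, k).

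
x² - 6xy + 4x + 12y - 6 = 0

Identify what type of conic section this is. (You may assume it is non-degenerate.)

hyperbola

A = 1, B = -6, C = 0.
Discriminant B² − 4AC = (-6)² − 4·1·0 = 36.
B² − 4AC > 0 ⇒ hyperbola.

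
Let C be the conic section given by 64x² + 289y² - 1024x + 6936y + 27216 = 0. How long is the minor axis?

Group the x- and y-terms: 64(x² - 16x) + 289(y² + 24y) = -27216
Completing the square gives 64(x - 8)² + 289(y + 12)² = -27216 + 4096 + 41616 = 18496.
Dividing both sides by 18496: (x - 8)²/289 + (y + 12)²/64 = 1
Ellipse, center (8, -12), major axis horizontal; a² = 289, b² = 64.
b² = 64 so b = 8; the minor axis has length 2b = 16.

16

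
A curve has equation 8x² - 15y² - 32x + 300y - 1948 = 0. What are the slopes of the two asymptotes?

2√30/15 and -2√30/15

Collect terms: 8(x² - 4x) -15(y² - 20y) = 1948
Complete the square: 8(x - 2)² -15(y - 10)² = 1948 + 32 - 1500 = 480
Dividing both sides by 480: (x - 2)²/60 - (y - 10)²/32 = 1
Hyperbola, center (2, 10), transverse axis horizontal; a² = 60, b² = 32.
For a horizontal hyperbola the asymptotes have slope ±b/a.
Here that is ±4√2/2√15 = ±2√30/15.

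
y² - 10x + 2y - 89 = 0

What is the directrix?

Only y is squared. Complete the square in y: (y + 1)² = 10(x + 9).
Vertex (-9, -1); 4p = 10 so p = 5/2. Opens right.
Directrix is the vertical line x = h − p = -9 − (5/2) = -23/2.

x = -23/2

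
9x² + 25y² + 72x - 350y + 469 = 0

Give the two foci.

(-12, 7) and (4, 7)

Group the x- and y-terms: 9(x² + 8x) + 25(y² - 14y) = -469
Complete the square: 9(x + 4)² + 25(y - 7)² = -469 + 144 + 1225 = 900
Divide by 900: (x + 4)²/100 + (y - 7)²/36 = 1
Ellipse, center (-4, 7), major axis horizontal; a² = 100, b² = 36.
c² = a² - b² = 100 - 36 = 64, so c = 8.
Foci lie on the horizontal axis through the center: (h ± c, k).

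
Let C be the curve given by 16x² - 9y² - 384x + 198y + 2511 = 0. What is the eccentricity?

e = 5/4

Rearranging, 16(x² - 24x) -9(y² - 22y) = -2511.
Completing the square gives 16(x - 12)² -9(y - 11)² = -2511 + 2304 - 1089 = -1296.
Divide by -1296: (y - 11)²/144 - (x - 12)²/81 = 1
Hyperbola, center (12, 11), transverse axis vertical; a² = 144, b² = 81.
c² = a² + b² = 225, so c = 15.
e = c/a = 15/12 = 5/4.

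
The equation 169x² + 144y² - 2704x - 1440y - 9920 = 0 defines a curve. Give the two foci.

(8, 0) and (8, 10)

Group the x- and y-terms: 169(x² - 16x) + 144(y² - 10y) = 9920
Completing the square gives 169(x - 8)² + 144(y - 5)² = 9920 + 10816 + 3600 = 24336.
Divide through by 24336 to get (x - 8)²/144 + (y - 5)²/169 = 1.
Ellipse, center (8, 5), major axis vertical; a² = 169, b² = 144.
c² = a² - b² = 169 - 144 = 25, so c = 5.
Foci lie on the vertical axis through the center: (h, k ± c).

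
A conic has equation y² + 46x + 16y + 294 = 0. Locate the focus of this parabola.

Only y is squared. Complete the square in y: (y + 8)² = -46(x + 5).
Vertex (-5, -8); 4p = -46 so p = -23/2. Opens left.
Focus is p units from the vertex along the axis: (h + p, k).

(-33/2, -8)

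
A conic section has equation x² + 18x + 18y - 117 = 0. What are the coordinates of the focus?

(-9, 13/2)

Only x is squared. Complete the square in x: (x + 9)² = -18(y - 11).
Vertex (-9, 11); 4p = -18 so p = -9/2. Opens down.
Focus is p units from the vertex along the axis: (h, k + p).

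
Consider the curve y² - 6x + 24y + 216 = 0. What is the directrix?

Only y is squared. Complete the square in y: (y + 12)² = 6(x - 12).
Vertex (12, -12); 4p = 6 so p = 3/2. Opens right.
Directrix is the vertical line x = h − p = 12 − (3/2) = 21/2.

x = 21/2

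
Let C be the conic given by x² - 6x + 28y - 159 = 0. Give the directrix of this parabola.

Only x is squared. Complete the square in x: (x - 3)² = -28(y - 6).
Vertex (3, 6); 4p = -28 so p = -7. Opens down.
Directrix is the horizontal line y = k − p = 6 − (-7) = 13.

y = 13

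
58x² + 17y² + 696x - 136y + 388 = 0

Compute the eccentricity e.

e = √2378/58

Group: 58(x² + 12x) + 17(y² - 8y) = -388
Completing the square gives 58(x + 6)² + 17(y - 4)² = -388 + 2088 + 272 = 1972.
Divide by 1972: (x + 6)²/34 + (y - 4)²/116 = 1
Ellipse, center (-6, 4), major axis vertical; a² = 116, b² = 34.
c² = a² - b² = 82, so c = √82.
e = c/a = √82/2√29 = √2378/58.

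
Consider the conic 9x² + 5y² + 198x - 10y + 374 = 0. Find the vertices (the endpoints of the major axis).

9(x² + 22x) + 5(y² - 2y) = -374
9(x + 11)² + 5(y - 1)² = -374 + 1089 + 5 = 720
Divide by 720: (x + 11)²/80 + (y - 1)²/144 = 1
Ellipse, center (-11, 1), major axis vertical; a² = 144, b² = 80.
a = 12. Vertices at (h, k ± a).

(-11, -11) and (-11, 13)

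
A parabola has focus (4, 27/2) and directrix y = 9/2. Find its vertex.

The vertex is the midpoint between the focus and the directrix along the axis of symmetry.
Axis is vertical (directrix is horizontal). Vertex y-coordinate = (27/2 + 9/2)/2 = 9; x-coordinate = 4.

(4, 9)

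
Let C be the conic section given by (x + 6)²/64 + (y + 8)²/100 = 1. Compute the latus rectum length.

64/5

Center (-6, -8). The larger denominator 100 sits under the y-term, so the major axis is vertical; a² = 100, b² = 64.
Latus rectum length = 2b²/a = 2·64/10 = 64/5.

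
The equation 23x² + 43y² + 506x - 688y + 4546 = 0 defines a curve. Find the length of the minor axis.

2√23

23(x² + 22x) + 43(y² - 16y) = -4546
Complete the square in x and y: 23(x + 11)² + 43(y - 8)² = -4546 + 2783 + 2752 = 989
Divide by 989: (x + 11)²/43 + (y - 8)²/23 = 1
Ellipse, center (-11, 8), major axis horizontal; a² = 43, b² = 23.
b² = 23 so b = √23; the minor axis has length 2b = 2√23.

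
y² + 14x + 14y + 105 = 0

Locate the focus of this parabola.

(-15/2, -7)

Only y is squared. Complete the square in y: (y + 7)² = -14(x + 4).
Vertex (-4, -7); 4p = -14 so p = -7/2. Opens left.
Focus is p units from the vertex along the axis: (h + p, k).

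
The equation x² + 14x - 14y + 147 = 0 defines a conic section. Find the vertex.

Only x is squared. Complete the square in x: (x + 7)² = 14(y - 7).
Vertex (-7, 7); 4p = 14 so p = 7/2. Opens up.

(-7, 7)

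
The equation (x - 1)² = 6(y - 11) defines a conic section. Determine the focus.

(1, 25/2)

Vertex (1, 11); 4p = 6 so p = 3/2. Opens up.
Focus is p units from the vertex along the axis: (h, k + p).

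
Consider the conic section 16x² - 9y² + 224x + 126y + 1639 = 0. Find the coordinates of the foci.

Group: 16(x² + 14x) -9(y² - 14y) = -1639
Complete the square: 16(x + 7)² -9(y - 7)² = -1639 + 784 - 441 = -1296
Divide by -1296: (y - 7)²/144 - (x + 7)²/81 = 1
Hyperbola, center (-7, 7), transverse axis vertical; a² = 144, b² = 81.
c² = a² + b² = 144 + 81 = 225, so c = 15.
Foci lie on the vertical axis through the center: (h, k ± c).

(-7, -8) and (-7, 22)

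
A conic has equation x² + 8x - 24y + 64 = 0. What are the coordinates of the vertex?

Only x is squared. Complete the square in x: (x + 4)² = 24(y - 2).
Vertex (-4, 2); 4p = 24 so p = 6. Opens up.

(-4, 2)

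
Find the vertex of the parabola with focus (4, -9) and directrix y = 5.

(4, -2)

The vertex is the midpoint between the focus and the directrix along the axis of symmetry.
Axis is vertical (directrix is horizontal). Vertex y-coordinate = (-9 + 5)/2 = -2; x-coordinate = 4.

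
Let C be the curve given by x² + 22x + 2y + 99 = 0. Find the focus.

(-11, 21/2)

Only x is squared. Complete the square in x: (x + 11)² = -2(y - 11).
Vertex (-11, 11); 4p = -2 so p = -1/2. Opens down.
Focus is p units from the vertex along the axis: (h, k + p).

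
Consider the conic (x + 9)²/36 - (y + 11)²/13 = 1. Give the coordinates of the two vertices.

Center (-9, -11). The positive term is the x-term, so the transverse axis is horizontal; a² = 36, b² = 13.
a = 6. Vertices at (h ± a, k).

(-15, -11) and (-3, -11)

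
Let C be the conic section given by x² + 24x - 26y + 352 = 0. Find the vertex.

(-12, 8)

Only x is squared. Complete the square in x: (x + 12)² = 26(y - 8).
Vertex (-12, 8); 4p = 26 so p = 13/2. Opens up.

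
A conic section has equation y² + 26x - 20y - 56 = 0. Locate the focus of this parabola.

Only y is squared. Complete the square in y: (y - 10)² = -26(x - 6).
Vertex (6, 10); 4p = -26 so p = -13/2. Opens left.
Focus is p units from the vertex along the axis: (h + p, k).

(-1/2, 10)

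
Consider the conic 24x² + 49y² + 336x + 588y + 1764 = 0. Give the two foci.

(-12, -6) and (-2, -6)

Group: 24(x² + 14x) + 49(y² + 12y) = -1764
Complete the square: 24(x + 7)² + 49(y + 6)² = -1764 + 1176 + 1764 = 1176
Divide through by 1176 to get (x + 7)²/49 + (y + 6)²/24 = 1.
Ellipse, center (-7, -6), major axis horizontal; a² = 49, b² = 24.
c² = a² - b² = 49 - 24 = 25, so c = 5.
Foci lie on the horizontal axis through the center: (h ± c, k).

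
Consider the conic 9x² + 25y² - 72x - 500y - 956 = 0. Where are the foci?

(-12, 10) and (20, 10)

9(x² - 8x) + 25(y² - 20y) = 956
Complete the square in x and y: 9(x - 4)² + 25(y - 10)² = 956 + 144 + 2500 = 3600
Divide through by 3600 to get (x - 4)²/400 + (y - 10)²/144 = 1.
Ellipse, center (4, 10), major axis horizontal; a² = 400, b² = 144.
c² = a² - b² = 400 - 144 = 256, so c = 16.
Foci lie on the horizontal axis through the center: (h ± c, k).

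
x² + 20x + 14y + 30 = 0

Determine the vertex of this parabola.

(-10, 5)

Only x is squared. Complete the square in x: (x + 10)² = -14(y - 5).
Vertex (-10, 5); 4p = -14 so p = -7/2. Opens down.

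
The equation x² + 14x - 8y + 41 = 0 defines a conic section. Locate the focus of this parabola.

Only x is squared. Complete the square in x: (x + 7)² = 8(y + 1).
Vertex (-7, -1); 4p = 8 so p = 2. Opens up.
Focus is p units from the vertex along the axis: (h, k + p).

(-7, 1)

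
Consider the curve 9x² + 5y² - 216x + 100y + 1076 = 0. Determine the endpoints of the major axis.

Group: 9(x² - 24x) + 5(y² + 20y) = -1076
Completing the square gives 9(x - 12)² + 5(y + 10)² = -1076 + 1296 + 500 = 720.
Dividing both sides by 720: (x - 12)²/80 + (y + 10)²/144 = 1
Ellipse, center (12, -10), major axis vertical; a² = 144, b² = 80.
a = 12. Vertices at (h, k ± a).

(12, -22) and (12, 2)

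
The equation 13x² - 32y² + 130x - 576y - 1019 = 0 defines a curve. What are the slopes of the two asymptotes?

Group the x- and y-terms: 13(x² + 10x) -32(y² + 18y) = 1019
Complete the square in x and y: 13(x + 5)² -32(y + 9)² = 1019 + 325 - 2592 = -1248
Divide by -1248: (y + 9)²/39 - (x + 5)²/96 = 1
Hyperbola, center (-5, -9), transverse axis vertical; a² = 39, b² = 96.
For a vertical hyperbola the asymptotes have slope ±a/b.
Here that is ±√39/4√6 = ±√26/8.

√26/8 and -√26/8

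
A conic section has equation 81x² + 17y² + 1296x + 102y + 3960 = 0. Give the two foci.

(-8, -11) and (-8, 5)

Group the x- and y-terms: 81(x² + 16x) + 17(y² + 6y) = -3960
Complete the square: 81(x + 8)² + 17(y + 3)² = -3960 + 5184 + 153 = 1377
Dividing both sides by 1377: (x + 8)²/17 + (y + 3)²/81 = 1
Ellipse, center (-8, -3), major axis vertical; a² = 81, b² = 17.
c² = a² - b² = 81 - 17 = 64, so c = 8.
Foci lie on the vertical axis through the center: (h, k ± c).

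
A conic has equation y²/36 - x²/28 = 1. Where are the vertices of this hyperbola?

Center (0, 0). The positive term is the y-term, so the transverse axis is vertical; a² = 36, b² = 28.
a = 6. Vertices at (h, k ± a).

(0, -6) and (0, 6)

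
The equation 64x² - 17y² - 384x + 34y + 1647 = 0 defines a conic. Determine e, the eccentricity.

e = 9/8

Rearranging, 64(x² - 6x) -17(y² - 2y) = -1647.
Complete the square: 64(x - 3)² -17(y - 1)² = -1647 + 576 - 17 = -1088
Divide by -1088: (y - 1)²/64 - (x - 3)²/17 = 1
Hyperbola, center (3, 1), transverse axis vertical; a² = 64, b² = 17.
c² = a² + b² = 81, so c = 9.
e = c/a = 9/8.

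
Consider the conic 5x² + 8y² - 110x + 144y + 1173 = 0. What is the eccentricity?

Rearranging, 5(x² - 22x) + 8(y² + 18y) = -1173.
Complete the square in x and y: 5(x - 11)² + 8(y + 9)² = -1173 + 605 + 648 = 80
Divide by 80: (x - 11)²/16 + (y + 9)²/10 = 1
Ellipse, center (11, -9), major axis horizontal; a² = 16, b² = 10.
c² = a² - b² = 6, so c = √6.
e = c/a = √6/4.

e = √6/4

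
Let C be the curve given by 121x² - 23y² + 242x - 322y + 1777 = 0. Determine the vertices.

Rearranging, 121(x² + 2x) -23(y² + 14y) = -1777.
Completing the square gives 121(x + 1)² -23(y + 7)² = -1777 + 121 - 1127 = -2783.
Divide through by -2783 to get (y + 7)²/121 - (x + 1)²/23 = 1.
Hyperbola, center (-1, -7), transverse axis vertical; a² = 121, b² = 23.
a = 11. Vertices at (h, k ± a).

(-1, -18) and (-1, 4)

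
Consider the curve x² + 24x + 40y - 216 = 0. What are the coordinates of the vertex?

Only x is squared. Complete the square in x: (x + 12)² = -40(y - 9).
Vertex (-12, 9); 4p = -40 so p = -10. Opens down.

(-12, 9)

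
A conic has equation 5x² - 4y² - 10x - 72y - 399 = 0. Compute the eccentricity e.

e = 3/2

Rearranging, 5(x² - 2x) -4(y² + 18y) = 399.
Complete the square in x and y: 5(x - 1)² -4(y + 9)² = 399 + 5 - 324 = 80
Divide by 80: (x - 1)²/16 - (y + 9)²/20 = 1
Hyperbola, center (1, -9), transverse axis horizontal; a² = 16, b² = 20.
c² = a² + b² = 36, so c = 6.
e = c/a = 6/4 = 3/2.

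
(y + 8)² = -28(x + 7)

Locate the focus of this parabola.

(-14, -8)

Vertex (-7, -8); 4p = -28 so p = -7. Opens left.
Focus is p units from the vertex along the axis: (h + p, k).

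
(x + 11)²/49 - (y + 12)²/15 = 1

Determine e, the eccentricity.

e = 8/7

Center (-11, -12). The positive term is the x-term, so the transverse axis is horizontal; a² = 49, b² = 15.
c² = a² + b² = 64, so c = 8.
e = c/a = 8/7.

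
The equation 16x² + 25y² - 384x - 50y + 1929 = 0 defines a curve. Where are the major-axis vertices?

(7, 1) and (17, 1)

Collect terms: 16(x² - 24x) + 25(y² - 2y) = -1929
16(x - 12)² + 25(y - 1)² = -1929 + 2304 + 25 = 400
Dividing both sides by 400: (x - 12)²/25 + (y - 1)²/16 = 1
Ellipse, center (12, 1), major axis horizontal; a² = 25, b² = 16.
a = 5. Vertices at (h ± a, k).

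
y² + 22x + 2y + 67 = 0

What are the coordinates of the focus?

(-17/2, -1)

Only y is squared. Complete the square in y: (y + 1)² = -22(x + 3).
Vertex (-3, -1); 4p = -22 so p = -11/2. Opens left.
Focus is p units from the vertex along the axis: (h + p, k).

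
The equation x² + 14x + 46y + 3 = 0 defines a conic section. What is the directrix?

y = 25/2

Only x is squared. Complete the square in x: (x + 7)² = -46(y - 1).
Vertex (-7, 1); 4p = -46 so p = -23/2. Opens down.
Directrix is the horizontal line y = k − p = 1 − (-23/2) = 25/2.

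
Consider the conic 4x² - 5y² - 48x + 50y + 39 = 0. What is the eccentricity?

e = 3/2

Collect terms: 4(x² - 12x) -5(y² - 10y) = -39
4(x - 6)² -5(y - 5)² = -39 + 144 - 125 = -20
Divide by -20: (y - 5)²/4 - (x - 6)²/5 = 1
Hyperbola, center (6, 5), transverse axis vertical; a² = 4, b² = 5.
c² = a² + b² = 9, so c = 3.
e = c/a = 3/2.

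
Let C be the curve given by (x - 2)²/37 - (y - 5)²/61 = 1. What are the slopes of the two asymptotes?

Center (2, 5). The positive term is the x-term, so the transverse axis is horizontal; a² = 37, b² = 61.
For a horizontal hyperbola the asymptotes have slope ±b/a.
Here that is ±√61/√37 = ±√2257/37.

√2257/37 and -√2257/37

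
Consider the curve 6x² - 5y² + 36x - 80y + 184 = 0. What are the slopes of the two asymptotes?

√30/5 and -√30/5

Group: 6(x² + 6x) -5(y² + 16y) = -184
Complete the square: 6(x + 3)² -5(y + 8)² = -184 + 54 - 320 = -450
Dividing both sides by -450: (y + 8)²/90 - (x + 3)²/75 = 1
Hyperbola, center (-3, -8), transverse axis vertical; a² = 90, b² = 75.
For a vertical hyperbola the asymptotes have slope ±a/b.
Here that is ±3√10/5√3 = ±√30/5.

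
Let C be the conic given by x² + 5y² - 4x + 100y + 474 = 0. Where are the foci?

(2 - 2√6, -10) and (2 + 2√6, -10)

Collect terms: (x² - 4x) + 5(y² + 20y) = -474
Complete the square: (x - 2)² + 5(y + 10)² = -474 + 4 + 500 = 30
Divide by 30: (x - 2)²/30 + (y + 10)²/6 = 1
Ellipse, center (2, -10), major axis horizontal; a² = 30, b² = 6.
c² = a² - b² = 30 - 6 = 24, so c = 2√6.
Foci lie on the horizontal axis through the center: (h ± c, k).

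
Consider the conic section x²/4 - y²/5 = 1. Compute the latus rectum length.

5

Center (0, 0). The positive term is the x-term, so the transverse axis is horizontal; a² = 4, b² = 5.
Latus rectum length = 2b²/a = 2·5/2 = 5.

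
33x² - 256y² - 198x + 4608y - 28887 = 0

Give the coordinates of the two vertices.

(-13, 9) and (19, 9)

Group: 33(x² - 6x) -256(y² - 18y) = 28887
33(x - 3)² -256(y - 9)² = 28887 + 297 - 20736 = 8448
Dividing both sides by 8448: (x - 3)²/256 - (y - 9)²/33 = 1
Hyperbola, center (3, 9), transverse axis horizontal; a² = 256, b² = 33.
a = 16. Vertices at (h ± a, k).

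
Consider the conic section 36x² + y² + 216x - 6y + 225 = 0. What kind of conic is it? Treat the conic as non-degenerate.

ellipse

No xy term. Coefficients of x² and y² are A = 36, C = 1.
A and C have the same sign but A ≠ C ⇒ ellipse.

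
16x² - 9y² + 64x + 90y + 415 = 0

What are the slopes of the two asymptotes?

Group the x- and y-terms: 16(x² + 4x) -9(y² - 10y) = -415
Completing the square gives 16(x + 2)² -9(y - 5)² = -415 + 64 - 225 = -576.
Dividing both sides by -576: (y - 5)²/64 - (x + 2)²/36 = 1
Hyperbola, center (-2, 5), transverse axis vertical; a² = 64, b² = 36.
For a vertical hyperbola the asymptotes have slope ±a/b.
Here that is ±8/6 = ±4/3.

4/3 and -4/3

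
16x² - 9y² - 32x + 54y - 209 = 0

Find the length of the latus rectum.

32/3

Group: 16(x² - 2x) -9(y² - 6y) = 209
Complete the square in x and y: 16(x - 1)² -9(y - 3)² = 209 + 16 - 81 = 144
Divide through by 144 to get (x - 1)²/9 - (y - 3)²/16 = 1.
Hyperbola, center (1, 3), transverse axis horizontal; a² = 9, b² = 16.
Latus rectum length = 2b²/a = 2·16/3 = 32/3.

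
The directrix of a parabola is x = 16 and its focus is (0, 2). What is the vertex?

The vertex is the midpoint between the focus and the directrix along the axis of symmetry.
Axis is horizontal (directrix is vertical). Vertex x-coordinate = (0 + 16)/2 = 8; y-coordinate = 2.

(8, 2)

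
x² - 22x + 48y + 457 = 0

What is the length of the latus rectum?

48

Only x is squared. Complete the square in x: (x - 11)² = -48(y + 7).
Vertex (11, -7); 4p = -48 so p = -12. Opens down.
Latus rectum length = |4p| = 48.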